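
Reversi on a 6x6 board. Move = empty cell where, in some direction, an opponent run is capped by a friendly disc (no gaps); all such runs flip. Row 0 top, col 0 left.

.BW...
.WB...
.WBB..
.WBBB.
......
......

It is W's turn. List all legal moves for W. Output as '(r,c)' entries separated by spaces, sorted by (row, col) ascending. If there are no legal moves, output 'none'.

Answer: (0,0) (0,3) (1,3) (2,4) (3,5) (4,2) (4,3) (4,4)

Derivation:
(0,0): flips 1 -> legal
(0,3): flips 1 -> legal
(1,0): no bracket -> illegal
(1,3): flips 2 -> legal
(1,4): no bracket -> illegal
(2,4): flips 2 -> legal
(2,5): no bracket -> illegal
(3,5): flips 3 -> legal
(4,1): no bracket -> illegal
(4,2): flips 3 -> legal
(4,3): flips 1 -> legal
(4,4): flips 2 -> legal
(4,5): no bracket -> illegal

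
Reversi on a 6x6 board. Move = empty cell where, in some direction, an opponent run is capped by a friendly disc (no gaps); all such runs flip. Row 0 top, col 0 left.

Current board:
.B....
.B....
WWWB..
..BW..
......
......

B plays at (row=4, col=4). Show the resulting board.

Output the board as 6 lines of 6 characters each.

Place B at (4,4); scan 8 dirs for brackets.
Dir NW: opp run (3,3) (2,2) capped by B -> flip
Dir N: first cell '.' (not opp) -> no flip
Dir NE: first cell '.' (not opp) -> no flip
Dir W: first cell '.' (not opp) -> no flip
Dir E: first cell '.' (not opp) -> no flip
Dir SW: first cell '.' (not opp) -> no flip
Dir S: first cell '.' (not opp) -> no flip
Dir SE: first cell '.' (not opp) -> no flip
All flips: (2,2) (3,3)

Answer: .B....
.B....
WWBB..
..BB..
....B.
......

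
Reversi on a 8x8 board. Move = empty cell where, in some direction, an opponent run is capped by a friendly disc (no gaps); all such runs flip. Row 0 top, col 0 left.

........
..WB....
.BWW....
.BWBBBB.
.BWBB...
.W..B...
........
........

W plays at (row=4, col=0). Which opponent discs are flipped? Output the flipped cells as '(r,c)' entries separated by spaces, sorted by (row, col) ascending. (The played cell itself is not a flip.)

Dir NW: edge -> no flip
Dir N: first cell '.' (not opp) -> no flip
Dir NE: opp run (3,1) capped by W -> flip
Dir W: edge -> no flip
Dir E: opp run (4,1) capped by W -> flip
Dir SW: edge -> no flip
Dir S: first cell '.' (not opp) -> no flip
Dir SE: first cell 'W' (not opp) -> no flip

Answer: (3,1) (4,1)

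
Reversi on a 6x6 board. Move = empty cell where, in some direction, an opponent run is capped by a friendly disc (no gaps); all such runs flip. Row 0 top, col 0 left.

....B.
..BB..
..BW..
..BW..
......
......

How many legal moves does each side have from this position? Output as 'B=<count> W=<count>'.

Answer: B=5 W=6

Derivation:
-- B to move --
(1,4): flips 1 -> legal
(2,4): flips 1 -> legal
(3,4): flips 2 -> legal
(4,2): no bracket -> illegal
(4,3): flips 2 -> legal
(4,4): flips 1 -> legal
B mobility = 5
-- W to move --
(0,1): flips 1 -> legal
(0,2): no bracket -> illegal
(0,3): flips 1 -> legal
(0,5): no bracket -> illegal
(1,1): flips 1 -> legal
(1,4): no bracket -> illegal
(1,5): no bracket -> illegal
(2,1): flips 1 -> legal
(2,4): no bracket -> illegal
(3,1): flips 1 -> legal
(4,1): flips 1 -> legal
(4,2): no bracket -> illegal
(4,3): no bracket -> illegal
W mobility = 6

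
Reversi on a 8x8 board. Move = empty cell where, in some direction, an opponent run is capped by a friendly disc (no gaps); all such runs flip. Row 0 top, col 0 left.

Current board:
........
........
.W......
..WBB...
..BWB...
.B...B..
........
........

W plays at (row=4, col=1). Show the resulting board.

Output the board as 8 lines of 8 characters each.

Place W at (4,1); scan 8 dirs for brackets.
Dir NW: first cell '.' (not opp) -> no flip
Dir N: first cell '.' (not opp) -> no flip
Dir NE: first cell 'W' (not opp) -> no flip
Dir W: first cell '.' (not opp) -> no flip
Dir E: opp run (4,2) capped by W -> flip
Dir SW: first cell '.' (not opp) -> no flip
Dir S: opp run (5,1), next='.' -> no flip
Dir SE: first cell '.' (not opp) -> no flip
All flips: (4,2)

Answer: ........
........
.W......
..WBB...
.WWWB...
.B...B..
........
........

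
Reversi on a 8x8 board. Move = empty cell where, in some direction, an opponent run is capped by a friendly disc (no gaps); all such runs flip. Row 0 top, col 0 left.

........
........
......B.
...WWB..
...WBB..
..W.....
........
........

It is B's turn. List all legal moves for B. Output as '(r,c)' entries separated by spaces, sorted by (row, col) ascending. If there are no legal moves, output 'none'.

Answer: (2,2) (2,3) (2,4) (3,2) (4,2)

Derivation:
(2,2): flips 1 -> legal
(2,3): flips 1 -> legal
(2,4): flips 1 -> legal
(2,5): no bracket -> illegal
(3,2): flips 2 -> legal
(4,1): no bracket -> illegal
(4,2): flips 1 -> legal
(5,1): no bracket -> illegal
(5,3): no bracket -> illegal
(5,4): no bracket -> illegal
(6,1): no bracket -> illegal
(6,2): no bracket -> illegal
(6,3): no bracket -> illegal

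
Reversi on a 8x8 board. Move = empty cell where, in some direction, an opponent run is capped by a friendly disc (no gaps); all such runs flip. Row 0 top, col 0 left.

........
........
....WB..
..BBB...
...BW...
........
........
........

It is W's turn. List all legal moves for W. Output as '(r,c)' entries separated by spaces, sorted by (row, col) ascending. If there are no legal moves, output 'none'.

Answer: (2,2) (2,6) (4,2)

Derivation:
(1,4): no bracket -> illegal
(1,5): no bracket -> illegal
(1,6): no bracket -> illegal
(2,1): no bracket -> illegal
(2,2): flips 1 -> legal
(2,3): no bracket -> illegal
(2,6): flips 1 -> legal
(3,1): no bracket -> illegal
(3,5): no bracket -> illegal
(3,6): no bracket -> illegal
(4,1): no bracket -> illegal
(4,2): flips 2 -> legal
(4,5): no bracket -> illegal
(5,2): no bracket -> illegal
(5,3): no bracket -> illegal
(5,4): no bracket -> illegal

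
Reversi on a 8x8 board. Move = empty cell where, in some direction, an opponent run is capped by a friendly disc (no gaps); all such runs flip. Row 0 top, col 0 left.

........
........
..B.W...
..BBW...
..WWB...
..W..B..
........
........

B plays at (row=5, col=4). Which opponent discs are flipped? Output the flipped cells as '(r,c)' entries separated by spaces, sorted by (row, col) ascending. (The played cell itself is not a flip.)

Dir NW: opp run (4,3) capped by B -> flip
Dir N: first cell 'B' (not opp) -> no flip
Dir NE: first cell '.' (not opp) -> no flip
Dir W: first cell '.' (not opp) -> no flip
Dir E: first cell 'B' (not opp) -> no flip
Dir SW: first cell '.' (not opp) -> no flip
Dir S: first cell '.' (not opp) -> no flip
Dir SE: first cell '.' (not opp) -> no flip

Answer: (4,3)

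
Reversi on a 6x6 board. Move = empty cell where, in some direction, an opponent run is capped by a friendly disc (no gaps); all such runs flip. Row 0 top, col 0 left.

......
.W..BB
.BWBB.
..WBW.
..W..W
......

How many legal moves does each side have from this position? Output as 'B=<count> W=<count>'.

-- B to move --
(0,0): flips 2 -> legal
(0,1): flips 1 -> legal
(0,2): no bracket -> illegal
(1,0): no bracket -> illegal
(1,2): no bracket -> illegal
(1,3): no bracket -> illegal
(2,0): no bracket -> illegal
(2,5): no bracket -> illegal
(3,1): flips 1 -> legal
(3,5): flips 1 -> legal
(4,1): flips 1 -> legal
(4,3): flips 1 -> legal
(4,4): flips 1 -> legal
(5,1): flips 1 -> legal
(5,2): no bracket -> illegal
(5,3): no bracket -> illegal
(5,4): no bracket -> illegal
(5,5): no bracket -> illegal
B mobility = 8
-- W to move --
(0,3): no bracket -> illegal
(0,4): flips 2 -> legal
(0,5): flips 2 -> legal
(1,0): flips 1 -> legal
(1,2): flips 1 -> legal
(1,3): no bracket -> illegal
(2,0): flips 1 -> legal
(2,5): flips 2 -> legal
(3,0): no bracket -> illegal
(3,1): flips 1 -> legal
(3,5): no bracket -> illegal
(4,3): no bracket -> illegal
(4,4): flips 1 -> legal
W mobility = 8

Answer: B=8 W=8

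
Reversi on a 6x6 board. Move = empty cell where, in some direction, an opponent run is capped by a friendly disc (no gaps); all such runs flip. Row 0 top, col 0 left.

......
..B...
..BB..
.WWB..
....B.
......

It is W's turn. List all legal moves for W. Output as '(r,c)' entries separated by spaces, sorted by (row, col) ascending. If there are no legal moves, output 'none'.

(0,1): no bracket -> illegal
(0,2): flips 2 -> legal
(0,3): no bracket -> illegal
(1,1): no bracket -> illegal
(1,3): flips 1 -> legal
(1,4): flips 1 -> legal
(2,1): no bracket -> illegal
(2,4): no bracket -> illegal
(3,4): flips 1 -> legal
(3,5): no bracket -> illegal
(4,2): no bracket -> illegal
(4,3): no bracket -> illegal
(4,5): no bracket -> illegal
(5,3): no bracket -> illegal
(5,4): no bracket -> illegal
(5,5): no bracket -> illegal

Answer: (0,2) (1,3) (1,4) (3,4)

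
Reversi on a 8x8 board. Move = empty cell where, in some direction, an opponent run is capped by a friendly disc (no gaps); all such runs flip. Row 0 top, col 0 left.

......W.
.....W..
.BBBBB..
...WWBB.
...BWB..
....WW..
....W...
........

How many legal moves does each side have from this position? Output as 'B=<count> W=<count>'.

-- B to move --
(0,4): no bracket -> illegal
(0,5): flips 1 -> legal
(0,7): no bracket -> illegal
(1,4): no bracket -> illegal
(1,6): no bracket -> illegal
(1,7): no bracket -> illegal
(2,6): no bracket -> illegal
(3,2): flips 2 -> legal
(4,2): flips 1 -> legal
(4,6): no bracket -> illegal
(5,3): flips 1 -> legal
(5,6): no bracket -> illegal
(6,3): flips 1 -> legal
(6,5): flips 2 -> legal
(6,6): flips 3 -> legal
(7,3): no bracket -> illegal
(7,4): flips 4 -> legal
(7,5): no bracket -> illegal
B mobility = 8
-- W to move --
(1,0): no bracket -> illegal
(1,1): flips 1 -> legal
(1,2): flips 1 -> legal
(1,3): flips 1 -> legal
(1,4): flips 1 -> legal
(1,6): flips 1 -> legal
(2,0): no bracket -> illegal
(2,6): flips 1 -> legal
(2,7): flips 2 -> legal
(3,0): no bracket -> illegal
(3,1): no bracket -> illegal
(3,2): flips 1 -> legal
(3,7): flips 2 -> legal
(4,2): flips 1 -> legal
(4,6): flips 1 -> legal
(4,7): no bracket -> illegal
(5,2): flips 1 -> legal
(5,3): flips 1 -> legal
(5,6): flips 1 -> legal
W mobility = 14

Answer: B=8 W=14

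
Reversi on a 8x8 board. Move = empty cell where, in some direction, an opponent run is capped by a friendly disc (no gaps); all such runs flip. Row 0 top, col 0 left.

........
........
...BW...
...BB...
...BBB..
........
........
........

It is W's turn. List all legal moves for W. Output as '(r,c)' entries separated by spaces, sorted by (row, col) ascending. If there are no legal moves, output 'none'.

(1,2): no bracket -> illegal
(1,3): no bracket -> illegal
(1,4): no bracket -> illegal
(2,2): flips 1 -> legal
(2,5): no bracket -> illegal
(3,2): no bracket -> illegal
(3,5): no bracket -> illegal
(3,6): no bracket -> illegal
(4,2): flips 1 -> legal
(4,6): no bracket -> illegal
(5,2): no bracket -> illegal
(5,3): no bracket -> illegal
(5,4): flips 2 -> legal
(5,5): no bracket -> illegal
(5,6): no bracket -> illegal

Answer: (2,2) (4,2) (5,4)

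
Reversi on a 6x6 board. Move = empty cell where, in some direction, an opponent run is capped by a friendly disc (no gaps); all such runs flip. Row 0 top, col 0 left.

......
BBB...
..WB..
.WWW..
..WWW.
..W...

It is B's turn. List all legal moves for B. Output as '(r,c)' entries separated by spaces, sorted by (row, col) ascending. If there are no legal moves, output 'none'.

Answer: (2,1) (4,1) (5,3) (5,5)

Derivation:
(1,3): no bracket -> illegal
(2,0): no bracket -> illegal
(2,1): flips 1 -> legal
(2,4): no bracket -> illegal
(3,0): no bracket -> illegal
(3,4): no bracket -> illegal
(3,5): no bracket -> illegal
(4,0): no bracket -> illegal
(4,1): flips 1 -> legal
(4,5): no bracket -> illegal
(5,1): no bracket -> illegal
(5,3): flips 2 -> legal
(5,4): no bracket -> illegal
(5,5): flips 3 -> legal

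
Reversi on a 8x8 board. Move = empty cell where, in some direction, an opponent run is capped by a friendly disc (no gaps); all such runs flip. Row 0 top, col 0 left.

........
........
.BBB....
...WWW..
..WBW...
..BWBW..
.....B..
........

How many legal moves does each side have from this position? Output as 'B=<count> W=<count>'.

Answer: B=8 W=8

Derivation:
-- B to move --
(2,4): flips 2 -> legal
(2,5): flips 1 -> legal
(2,6): no bracket -> illegal
(3,1): no bracket -> illegal
(3,2): flips 1 -> legal
(3,6): no bracket -> illegal
(4,1): flips 1 -> legal
(4,5): flips 3 -> legal
(4,6): no bracket -> illegal
(5,1): no bracket -> illegal
(5,6): flips 1 -> legal
(6,2): no bracket -> illegal
(6,3): flips 1 -> legal
(6,4): no bracket -> illegal
(6,6): flips 3 -> legal
B mobility = 8
-- W to move --
(1,0): no bracket -> illegal
(1,1): flips 1 -> legal
(1,2): flips 1 -> legal
(1,3): flips 1 -> legal
(1,4): no bracket -> illegal
(2,0): no bracket -> illegal
(2,4): no bracket -> illegal
(3,0): no bracket -> illegal
(3,1): no bracket -> illegal
(3,2): no bracket -> illegal
(4,1): no bracket -> illegal
(4,5): no bracket -> illegal
(5,1): flips 1 -> legal
(5,6): no bracket -> illegal
(6,1): flips 2 -> legal
(6,2): flips 1 -> legal
(6,3): no bracket -> illegal
(6,4): flips 1 -> legal
(6,6): no bracket -> illegal
(7,4): no bracket -> illegal
(7,5): flips 1 -> legal
(7,6): no bracket -> illegal
W mobility = 8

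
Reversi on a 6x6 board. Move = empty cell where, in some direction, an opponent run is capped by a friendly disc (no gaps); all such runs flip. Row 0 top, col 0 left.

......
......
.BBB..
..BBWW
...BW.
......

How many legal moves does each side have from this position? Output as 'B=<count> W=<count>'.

Answer: B=3 W=5

Derivation:
-- B to move --
(2,4): no bracket -> illegal
(2,5): flips 1 -> legal
(4,5): flips 2 -> legal
(5,3): no bracket -> illegal
(5,4): no bracket -> illegal
(5,5): flips 1 -> legal
B mobility = 3
-- W to move --
(1,0): no bracket -> illegal
(1,1): flips 2 -> legal
(1,2): flips 1 -> legal
(1,3): no bracket -> illegal
(1,4): no bracket -> illegal
(2,0): no bracket -> illegal
(2,4): no bracket -> illegal
(3,0): no bracket -> illegal
(3,1): flips 2 -> legal
(4,1): no bracket -> illegal
(4,2): flips 1 -> legal
(5,2): flips 1 -> legal
(5,3): no bracket -> illegal
(5,4): no bracket -> illegal
W mobility = 5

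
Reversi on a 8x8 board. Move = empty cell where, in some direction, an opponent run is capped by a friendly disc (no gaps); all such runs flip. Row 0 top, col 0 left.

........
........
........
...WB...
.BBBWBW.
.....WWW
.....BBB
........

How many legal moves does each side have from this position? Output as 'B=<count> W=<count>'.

Answer: B=7 W=10

Derivation:
-- B to move --
(2,2): flips 3 -> legal
(2,3): flips 1 -> legal
(2,4): flips 1 -> legal
(3,2): flips 1 -> legal
(3,5): no bracket -> illegal
(3,6): flips 2 -> legal
(3,7): no bracket -> illegal
(4,7): flips 3 -> legal
(5,3): no bracket -> illegal
(5,4): flips 1 -> legal
(6,4): no bracket -> illegal
B mobility = 7
-- W to move --
(2,3): flips 2 -> legal
(2,4): flips 1 -> legal
(2,5): no bracket -> illegal
(3,0): no bracket -> illegal
(3,1): no bracket -> illegal
(3,2): no bracket -> illegal
(3,5): flips 2 -> legal
(3,6): no bracket -> illegal
(4,0): flips 3 -> legal
(5,0): no bracket -> illegal
(5,1): flips 1 -> legal
(5,2): no bracket -> illegal
(5,3): flips 1 -> legal
(5,4): no bracket -> illegal
(6,4): no bracket -> illegal
(7,4): flips 1 -> legal
(7,5): flips 2 -> legal
(7,6): flips 1 -> legal
(7,7): flips 2 -> legal
W mobility = 10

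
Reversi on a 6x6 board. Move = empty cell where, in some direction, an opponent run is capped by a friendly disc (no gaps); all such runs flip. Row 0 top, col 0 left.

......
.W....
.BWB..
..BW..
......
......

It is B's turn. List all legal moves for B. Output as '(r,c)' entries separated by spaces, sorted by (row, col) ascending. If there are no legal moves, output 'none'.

Answer: (0,1) (1,2) (3,4) (4,3)

Derivation:
(0,0): no bracket -> illegal
(0,1): flips 1 -> legal
(0,2): no bracket -> illegal
(1,0): no bracket -> illegal
(1,2): flips 1 -> legal
(1,3): no bracket -> illegal
(2,0): no bracket -> illegal
(2,4): no bracket -> illegal
(3,1): no bracket -> illegal
(3,4): flips 1 -> legal
(4,2): no bracket -> illegal
(4,3): flips 1 -> legal
(4,4): no bracket -> illegal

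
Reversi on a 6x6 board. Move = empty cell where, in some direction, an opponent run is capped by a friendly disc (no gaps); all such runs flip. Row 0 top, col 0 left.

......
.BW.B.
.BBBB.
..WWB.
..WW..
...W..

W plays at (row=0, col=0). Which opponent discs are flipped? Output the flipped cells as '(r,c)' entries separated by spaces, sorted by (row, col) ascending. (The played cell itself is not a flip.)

Dir NW: edge -> no flip
Dir N: edge -> no flip
Dir NE: edge -> no flip
Dir W: edge -> no flip
Dir E: first cell '.' (not opp) -> no flip
Dir SW: edge -> no flip
Dir S: first cell '.' (not opp) -> no flip
Dir SE: opp run (1,1) (2,2) capped by W -> flip

Answer: (1,1) (2,2)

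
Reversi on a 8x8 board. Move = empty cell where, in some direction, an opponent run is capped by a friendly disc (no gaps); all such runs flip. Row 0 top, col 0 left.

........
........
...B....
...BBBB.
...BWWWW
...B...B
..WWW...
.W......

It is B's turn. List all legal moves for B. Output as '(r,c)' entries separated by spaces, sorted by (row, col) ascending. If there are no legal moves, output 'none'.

(3,7): flips 1 -> legal
(5,1): no bracket -> illegal
(5,2): no bracket -> illegal
(5,4): flips 2 -> legal
(5,5): flips 2 -> legal
(5,6): flips 2 -> legal
(6,0): no bracket -> illegal
(6,1): no bracket -> illegal
(6,5): no bracket -> illegal
(7,0): no bracket -> illegal
(7,2): no bracket -> illegal
(7,3): flips 1 -> legal
(7,4): no bracket -> illegal
(7,5): flips 1 -> legal

Answer: (3,7) (5,4) (5,5) (5,6) (7,3) (7,5)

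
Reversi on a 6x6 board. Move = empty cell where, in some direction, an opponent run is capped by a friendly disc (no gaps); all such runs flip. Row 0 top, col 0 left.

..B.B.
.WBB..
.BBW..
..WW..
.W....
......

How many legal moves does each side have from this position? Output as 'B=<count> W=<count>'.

Answer: B=9 W=6

Derivation:
-- B to move --
(0,0): flips 1 -> legal
(0,1): flips 1 -> legal
(1,0): flips 1 -> legal
(1,4): no bracket -> illegal
(2,0): flips 1 -> legal
(2,4): flips 1 -> legal
(3,0): no bracket -> illegal
(3,1): no bracket -> illegal
(3,4): flips 1 -> legal
(4,0): no bracket -> illegal
(4,2): flips 1 -> legal
(4,3): flips 3 -> legal
(4,4): flips 1 -> legal
(5,0): no bracket -> illegal
(5,1): no bracket -> illegal
(5,2): no bracket -> illegal
B mobility = 9
-- W to move --
(0,1): flips 1 -> legal
(0,3): flips 1 -> legal
(0,5): no bracket -> illegal
(1,0): flips 1 -> legal
(1,4): flips 2 -> legal
(1,5): no bracket -> illegal
(2,0): flips 2 -> legal
(2,4): no bracket -> illegal
(3,0): no bracket -> illegal
(3,1): flips 1 -> legal
W mobility = 6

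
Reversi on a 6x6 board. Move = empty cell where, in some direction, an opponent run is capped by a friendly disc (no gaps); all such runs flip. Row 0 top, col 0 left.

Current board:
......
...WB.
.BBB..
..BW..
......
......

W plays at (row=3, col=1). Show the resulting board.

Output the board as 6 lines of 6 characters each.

Answer: ......
...WB.
.BWB..
.WWW..
......
......

Derivation:
Place W at (3,1); scan 8 dirs for brackets.
Dir NW: first cell '.' (not opp) -> no flip
Dir N: opp run (2,1), next='.' -> no flip
Dir NE: opp run (2,2) capped by W -> flip
Dir W: first cell '.' (not opp) -> no flip
Dir E: opp run (3,2) capped by W -> flip
Dir SW: first cell '.' (not opp) -> no flip
Dir S: first cell '.' (not opp) -> no flip
Dir SE: first cell '.' (not opp) -> no flip
All flips: (2,2) (3,2)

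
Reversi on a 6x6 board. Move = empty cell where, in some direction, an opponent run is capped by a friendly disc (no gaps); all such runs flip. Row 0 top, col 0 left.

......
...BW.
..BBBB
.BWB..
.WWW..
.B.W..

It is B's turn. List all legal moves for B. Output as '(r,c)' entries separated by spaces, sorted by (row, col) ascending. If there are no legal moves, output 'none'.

(0,3): flips 1 -> legal
(0,4): flips 1 -> legal
(0,5): flips 1 -> legal
(1,5): flips 1 -> legal
(2,1): no bracket -> illegal
(3,0): no bracket -> illegal
(3,4): no bracket -> illegal
(4,0): no bracket -> illegal
(4,4): no bracket -> illegal
(5,0): flips 2 -> legal
(5,2): flips 2 -> legal
(5,4): no bracket -> illegal

Answer: (0,3) (0,4) (0,5) (1,5) (5,0) (5,2)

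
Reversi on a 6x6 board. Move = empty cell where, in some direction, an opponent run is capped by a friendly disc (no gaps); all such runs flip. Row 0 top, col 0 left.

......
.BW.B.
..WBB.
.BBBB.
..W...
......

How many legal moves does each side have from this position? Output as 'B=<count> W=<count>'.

-- B to move --
(0,1): flips 1 -> legal
(0,2): flips 2 -> legal
(0,3): no bracket -> illegal
(1,3): flips 2 -> legal
(2,1): flips 1 -> legal
(4,1): no bracket -> illegal
(4,3): no bracket -> illegal
(5,1): flips 1 -> legal
(5,2): flips 1 -> legal
(5,3): flips 1 -> legal
B mobility = 7
-- W to move --
(0,0): flips 1 -> legal
(0,1): no bracket -> illegal
(0,2): no bracket -> illegal
(0,3): no bracket -> illegal
(0,4): no bracket -> illegal
(0,5): no bracket -> illegal
(1,0): flips 1 -> legal
(1,3): no bracket -> illegal
(1,5): flips 2 -> legal
(2,0): flips 1 -> legal
(2,1): no bracket -> illegal
(2,5): flips 2 -> legal
(3,0): no bracket -> illegal
(3,5): no bracket -> illegal
(4,0): flips 1 -> legal
(4,1): no bracket -> illegal
(4,3): no bracket -> illegal
(4,4): flips 1 -> legal
(4,5): flips 2 -> legal
W mobility = 8

Answer: B=7 W=8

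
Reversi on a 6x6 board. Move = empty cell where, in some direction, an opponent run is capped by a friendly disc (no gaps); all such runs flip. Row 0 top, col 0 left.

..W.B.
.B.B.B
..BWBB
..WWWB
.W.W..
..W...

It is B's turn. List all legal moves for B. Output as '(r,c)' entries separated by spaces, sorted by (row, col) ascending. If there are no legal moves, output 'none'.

(0,1): no bracket -> illegal
(0,3): no bracket -> illegal
(1,2): no bracket -> illegal
(1,4): no bracket -> illegal
(2,1): no bracket -> illegal
(3,0): no bracket -> illegal
(3,1): flips 3 -> legal
(4,0): no bracket -> illegal
(4,2): flips 2 -> legal
(4,4): flips 2 -> legal
(4,5): no bracket -> illegal
(5,0): no bracket -> illegal
(5,1): no bracket -> illegal
(5,3): flips 3 -> legal
(5,4): no bracket -> illegal

Answer: (3,1) (4,2) (4,4) (5,3)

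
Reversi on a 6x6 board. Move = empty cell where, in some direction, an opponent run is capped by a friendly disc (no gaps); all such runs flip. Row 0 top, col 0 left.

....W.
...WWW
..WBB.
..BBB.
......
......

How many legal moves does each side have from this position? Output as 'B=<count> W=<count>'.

Answer: B=6 W=6

Derivation:
-- B to move --
(0,2): flips 1 -> legal
(0,3): flips 1 -> legal
(0,5): flips 1 -> legal
(1,1): flips 1 -> legal
(1,2): flips 1 -> legal
(2,1): flips 1 -> legal
(2,5): no bracket -> illegal
(3,1): no bracket -> illegal
B mobility = 6
-- W to move --
(1,2): no bracket -> illegal
(2,1): no bracket -> illegal
(2,5): flips 2 -> legal
(3,1): no bracket -> illegal
(3,5): flips 1 -> legal
(4,1): flips 2 -> legal
(4,2): flips 3 -> legal
(4,3): flips 2 -> legal
(4,4): flips 3 -> legal
(4,5): no bracket -> illegal
W mobility = 6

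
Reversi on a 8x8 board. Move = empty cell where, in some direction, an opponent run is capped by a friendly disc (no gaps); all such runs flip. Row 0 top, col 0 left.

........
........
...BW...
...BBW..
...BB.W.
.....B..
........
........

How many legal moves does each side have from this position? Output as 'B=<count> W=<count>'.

-- B to move --
(1,3): no bracket -> illegal
(1,4): flips 1 -> legal
(1,5): flips 1 -> legal
(2,5): flips 1 -> legal
(2,6): flips 1 -> legal
(3,6): flips 1 -> legal
(3,7): flips 1 -> legal
(4,5): no bracket -> illegal
(4,7): no bracket -> illegal
(5,6): no bracket -> illegal
(5,7): no bracket -> illegal
B mobility = 6
-- W to move --
(1,2): no bracket -> illegal
(1,3): no bracket -> illegal
(1,4): no bracket -> illegal
(2,2): flips 1 -> legal
(2,5): no bracket -> illegal
(3,2): flips 2 -> legal
(4,2): flips 1 -> legal
(4,5): no bracket -> illegal
(5,2): no bracket -> illegal
(5,3): flips 1 -> legal
(5,4): flips 2 -> legal
(5,6): no bracket -> illegal
(6,4): flips 1 -> legal
(6,5): no bracket -> illegal
(6,6): no bracket -> illegal
W mobility = 6

Answer: B=6 W=6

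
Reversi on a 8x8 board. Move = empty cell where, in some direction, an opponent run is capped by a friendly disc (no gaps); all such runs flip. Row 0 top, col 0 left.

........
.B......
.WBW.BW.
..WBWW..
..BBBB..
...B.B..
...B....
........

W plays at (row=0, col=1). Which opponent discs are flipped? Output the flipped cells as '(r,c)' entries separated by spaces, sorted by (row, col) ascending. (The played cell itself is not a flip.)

Dir NW: edge -> no flip
Dir N: edge -> no flip
Dir NE: edge -> no flip
Dir W: first cell '.' (not opp) -> no flip
Dir E: first cell '.' (not opp) -> no flip
Dir SW: first cell '.' (not opp) -> no flip
Dir S: opp run (1,1) capped by W -> flip
Dir SE: first cell '.' (not opp) -> no flip

Answer: (1,1)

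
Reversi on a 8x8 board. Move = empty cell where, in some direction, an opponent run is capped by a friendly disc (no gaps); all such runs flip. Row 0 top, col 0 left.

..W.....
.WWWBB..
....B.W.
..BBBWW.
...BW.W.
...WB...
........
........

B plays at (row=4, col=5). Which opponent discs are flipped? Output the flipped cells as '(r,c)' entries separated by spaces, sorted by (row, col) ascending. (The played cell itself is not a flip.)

Dir NW: first cell 'B' (not opp) -> no flip
Dir N: opp run (3,5), next='.' -> no flip
Dir NE: opp run (3,6), next='.' -> no flip
Dir W: opp run (4,4) capped by B -> flip
Dir E: opp run (4,6), next='.' -> no flip
Dir SW: first cell 'B' (not opp) -> no flip
Dir S: first cell '.' (not opp) -> no flip
Dir SE: first cell '.' (not opp) -> no flip

Answer: (4,4)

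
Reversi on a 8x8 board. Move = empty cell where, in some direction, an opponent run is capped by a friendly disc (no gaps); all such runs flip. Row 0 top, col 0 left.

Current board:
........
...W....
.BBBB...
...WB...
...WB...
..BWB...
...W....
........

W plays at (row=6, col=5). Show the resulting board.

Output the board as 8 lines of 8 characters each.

Place W at (6,5); scan 8 dirs for brackets.
Dir NW: opp run (5,4) capped by W -> flip
Dir N: first cell '.' (not opp) -> no flip
Dir NE: first cell '.' (not opp) -> no flip
Dir W: first cell '.' (not opp) -> no flip
Dir E: first cell '.' (not opp) -> no flip
Dir SW: first cell '.' (not opp) -> no flip
Dir S: first cell '.' (not opp) -> no flip
Dir SE: first cell '.' (not opp) -> no flip
All flips: (5,4)

Answer: ........
...W....
.BBBB...
...WB...
...WB...
..BWW...
...W.W..
........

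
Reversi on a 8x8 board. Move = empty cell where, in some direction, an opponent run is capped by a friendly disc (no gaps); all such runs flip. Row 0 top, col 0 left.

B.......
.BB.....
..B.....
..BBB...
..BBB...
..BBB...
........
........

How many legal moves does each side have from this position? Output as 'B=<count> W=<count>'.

-- B to move --
B mobility = 0
-- W to move --
(0,1): no bracket -> illegal
(0,2): no bracket -> illegal
(0,3): no bracket -> illegal
(1,0): no bracket -> illegal
(1,3): no bracket -> illegal
(2,0): no bracket -> illegal
(2,1): no bracket -> illegal
(2,3): no bracket -> illegal
(2,4): no bracket -> illegal
(2,5): no bracket -> illegal
(3,1): no bracket -> illegal
(3,5): no bracket -> illegal
(4,1): no bracket -> illegal
(4,5): no bracket -> illegal
(5,1): no bracket -> illegal
(5,5): no bracket -> illegal
(6,1): no bracket -> illegal
(6,2): no bracket -> illegal
(6,3): no bracket -> illegal
(6,4): no bracket -> illegal
(6,5): no bracket -> illegal
W mobility = 0

Answer: B=0 W=0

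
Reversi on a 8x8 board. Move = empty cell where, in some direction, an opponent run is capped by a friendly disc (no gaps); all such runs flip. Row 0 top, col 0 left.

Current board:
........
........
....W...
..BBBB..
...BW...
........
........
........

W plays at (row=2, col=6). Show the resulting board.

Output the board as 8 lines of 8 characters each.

Answer: ........
........
....W.W.
..BBBW..
...BW...
........
........
........

Derivation:
Place W at (2,6); scan 8 dirs for brackets.
Dir NW: first cell '.' (not opp) -> no flip
Dir N: first cell '.' (not opp) -> no flip
Dir NE: first cell '.' (not opp) -> no flip
Dir W: first cell '.' (not opp) -> no flip
Dir E: first cell '.' (not opp) -> no flip
Dir SW: opp run (3,5) capped by W -> flip
Dir S: first cell '.' (not opp) -> no flip
Dir SE: first cell '.' (not opp) -> no flip
All flips: (3,5)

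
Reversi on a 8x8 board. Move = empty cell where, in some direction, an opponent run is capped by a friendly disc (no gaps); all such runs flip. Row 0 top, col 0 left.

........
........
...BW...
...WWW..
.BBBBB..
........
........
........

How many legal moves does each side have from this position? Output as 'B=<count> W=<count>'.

-- B to move --
(1,3): no bracket -> illegal
(1,4): flips 2 -> legal
(1,5): flips 2 -> legal
(2,2): flips 1 -> legal
(2,5): flips 3 -> legal
(2,6): flips 1 -> legal
(3,2): no bracket -> illegal
(3,6): no bracket -> illegal
(4,6): no bracket -> illegal
B mobility = 5
-- W to move --
(1,2): flips 1 -> legal
(1,3): flips 1 -> legal
(1,4): no bracket -> illegal
(2,2): flips 1 -> legal
(3,0): no bracket -> illegal
(3,1): no bracket -> illegal
(3,2): no bracket -> illegal
(3,6): no bracket -> illegal
(4,0): no bracket -> illegal
(4,6): no bracket -> illegal
(5,0): no bracket -> illegal
(5,1): flips 1 -> legal
(5,2): flips 1 -> legal
(5,3): flips 2 -> legal
(5,4): flips 1 -> legal
(5,5): flips 2 -> legal
(5,6): flips 1 -> legal
W mobility = 9

Answer: B=5 W=9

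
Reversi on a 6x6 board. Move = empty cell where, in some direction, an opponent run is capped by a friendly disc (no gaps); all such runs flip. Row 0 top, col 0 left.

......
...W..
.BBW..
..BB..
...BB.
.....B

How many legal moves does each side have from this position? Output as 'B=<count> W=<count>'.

Answer: B=4 W=4

Derivation:
-- B to move --
(0,2): no bracket -> illegal
(0,3): flips 2 -> legal
(0,4): flips 1 -> legal
(1,2): no bracket -> illegal
(1,4): flips 1 -> legal
(2,4): flips 1 -> legal
(3,4): no bracket -> illegal
B mobility = 4
-- W to move --
(1,0): no bracket -> illegal
(1,1): no bracket -> illegal
(1,2): no bracket -> illegal
(2,0): flips 2 -> legal
(2,4): no bracket -> illegal
(3,0): no bracket -> illegal
(3,1): flips 1 -> legal
(3,4): no bracket -> illegal
(3,5): no bracket -> illegal
(4,1): flips 1 -> legal
(4,2): no bracket -> illegal
(4,5): no bracket -> illegal
(5,2): no bracket -> illegal
(5,3): flips 2 -> legal
(5,4): no bracket -> illegal
W mobility = 4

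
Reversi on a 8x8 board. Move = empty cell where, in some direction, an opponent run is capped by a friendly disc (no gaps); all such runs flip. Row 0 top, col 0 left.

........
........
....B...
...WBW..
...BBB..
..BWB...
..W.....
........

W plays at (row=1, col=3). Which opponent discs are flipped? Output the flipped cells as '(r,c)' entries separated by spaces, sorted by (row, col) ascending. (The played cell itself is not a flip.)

Dir NW: first cell '.' (not opp) -> no flip
Dir N: first cell '.' (not opp) -> no flip
Dir NE: first cell '.' (not opp) -> no flip
Dir W: first cell '.' (not opp) -> no flip
Dir E: first cell '.' (not opp) -> no flip
Dir SW: first cell '.' (not opp) -> no flip
Dir S: first cell '.' (not opp) -> no flip
Dir SE: opp run (2,4) capped by W -> flip

Answer: (2,4)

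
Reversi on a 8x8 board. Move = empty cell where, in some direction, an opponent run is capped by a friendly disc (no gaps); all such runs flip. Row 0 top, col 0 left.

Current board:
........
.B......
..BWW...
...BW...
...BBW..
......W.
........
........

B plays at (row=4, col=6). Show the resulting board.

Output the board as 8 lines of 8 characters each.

Answer: ........
.B......
..BWW...
...BW...
...BBBB.
......W.
........
........

Derivation:
Place B at (4,6); scan 8 dirs for brackets.
Dir NW: first cell '.' (not opp) -> no flip
Dir N: first cell '.' (not opp) -> no flip
Dir NE: first cell '.' (not opp) -> no flip
Dir W: opp run (4,5) capped by B -> flip
Dir E: first cell '.' (not opp) -> no flip
Dir SW: first cell '.' (not opp) -> no flip
Dir S: opp run (5,6), next='.' -> no flip
Dir SE: first cell '.' (not opp) -> no flip
All flips: (4,5)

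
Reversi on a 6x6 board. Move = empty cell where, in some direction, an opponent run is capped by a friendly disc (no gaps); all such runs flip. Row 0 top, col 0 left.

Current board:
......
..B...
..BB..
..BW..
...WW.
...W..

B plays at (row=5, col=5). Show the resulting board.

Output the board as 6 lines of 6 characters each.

Answer: ......
..B...
..BB..
..BB..
...WB.
...W.B

Derivation:
Place B at (5,5); scan 8 dirs for brackets.
Dir NW: opp run (4,4) (3,3) capped by B -> flip
Dir N: first cell '.' (not opp) -> no flip
Dir NE: edge -> no flip
Dir W: first cell '.' (not opp) -> no flip
Dir E: edge -> no flip
Dir SW: edge -> no flip
Dir S: edge -> no flip
Dir SE: edge -> no flip
All flips: (3,3) (4,4)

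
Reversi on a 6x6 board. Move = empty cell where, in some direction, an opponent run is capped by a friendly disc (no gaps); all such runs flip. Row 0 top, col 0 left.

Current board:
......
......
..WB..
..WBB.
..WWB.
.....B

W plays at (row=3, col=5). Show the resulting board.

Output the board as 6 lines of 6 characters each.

Place W at (3,5); scan 8 dirs for brackets.
Dir NW: first cell '.' (not opp) -> no flip
Dir N: first cell '.' (not opp) -> no flip
Dir NE: edge -> no flip
Dir W: opp run (3,4) (3,3) capped by W -> flip
Dir E: edge -> no flip
Dir SW: opp run (4,4), next='.' -> no flip
Dir S: first cell '.' (not opp) -> no flip
Dir SE: edge -> no flip
All flips: (3,3) (3,4)

Answer: ......
......
..WB..
..WWWW
..WWB.
.....B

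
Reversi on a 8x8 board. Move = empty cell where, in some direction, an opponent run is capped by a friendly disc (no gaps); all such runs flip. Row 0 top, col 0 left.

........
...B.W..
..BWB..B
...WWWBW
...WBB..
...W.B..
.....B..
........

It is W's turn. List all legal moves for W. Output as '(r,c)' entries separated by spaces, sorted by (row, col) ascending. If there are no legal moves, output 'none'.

(0,2): flips 2 -> legal
(0,3): flips 1 -> legal
(0,4): no bracket -> illegal
(1,1): flips 1 -> legal
(1,2): no bracket -> illegal
(1,4): flips 1 -> legal
(1,6): no bracket -> illegal
(1,7): flips 1 -> legal
(2,1): flips 1 -> legal
(2,5): flips 1 -> legal
(2,6): no bracket -> illegal
(3,1): no bracket -> illegal
(3,2): no bracket -> illegal
(4,6): flips 2 -> legal
(4,7): no bracket -> illegal
(5,4): flips 1 -> legal
(5,6): flips 1 -> legal
(6,4): no bracket -> illegal
(6,6): flips 2 -> legal
(7,4): no bracket -> illegal
(7,5): flips 3 -> legal
(7,6): no bracket -> illegal

Answer: (0,2) (0,3) (1,1) (1,4) (1,7) (2,1) (2,5) (4,6) (5,4) (5,6) (6,6) (7,5)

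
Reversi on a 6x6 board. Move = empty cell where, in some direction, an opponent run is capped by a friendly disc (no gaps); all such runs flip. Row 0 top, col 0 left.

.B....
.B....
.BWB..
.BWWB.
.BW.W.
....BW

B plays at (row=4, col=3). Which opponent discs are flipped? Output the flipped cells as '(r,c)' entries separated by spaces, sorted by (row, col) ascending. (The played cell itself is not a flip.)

Answer: (3,2) (3,3) (4,2)

Derivation:
Dir NW: opp run (3,2) capped by B -> flip
Dir N: opp run (3,3) capped by B -> flip
Dir NE: first cell 'B' (not opp) -> no flip
Dir W: opp run (4,2) capped by B -> flip
Dir E: opp run (4,4), next='.' -> no flip
Dir SW: first cell '.' (not opp) -> no flip
Dir S: first cell '.' (not opp) -> no flip
Dir SE: first cell 'B' (not opp) -> no flip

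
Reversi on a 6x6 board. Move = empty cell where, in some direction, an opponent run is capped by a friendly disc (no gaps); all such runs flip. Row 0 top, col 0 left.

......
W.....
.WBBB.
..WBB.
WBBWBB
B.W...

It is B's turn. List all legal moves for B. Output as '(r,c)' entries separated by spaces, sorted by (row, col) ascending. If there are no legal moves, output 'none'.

Answer: (2,0) (3,0) (3,1) (5,3)

Derivation:
(0,0): no bracket -> illegal
(0,1): no bracket -> illegal
(1,1): no bracket -> illegal
(1,2): no bracket -> illegal
(2,0): flips 1 -> legal
(3,0): flips 1 -> legal
(3,1): flips 1 -> legal
(5,1): no bracket -> illegal
(5,3): flips 1 -> legal
(5,4): no bracket -> illegal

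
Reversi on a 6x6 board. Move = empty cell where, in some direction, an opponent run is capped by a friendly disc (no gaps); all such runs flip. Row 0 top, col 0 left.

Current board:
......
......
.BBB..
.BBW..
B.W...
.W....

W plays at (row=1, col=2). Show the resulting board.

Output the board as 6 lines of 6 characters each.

Place W at (1,2); scan 8 dirs for brackets.
Dir NW: first cell '.' (not opp) -> no flip
Dir N: first cell '.' (not opp) -> no flip
Dir NE: first cell '.' (not opp) -> no flip
Dir W: first cell '.' (not opp) -> no flip
Dir E: first cell '.' (not opp) -> no flip
Dir SW: opp run (2,1), next='.' -> no flip
Dir S: opp run (2,2) (3,2) capped by W -> flip
Dir SE: opp run (2,3), next='.' -> no flip
All flips: (2,2) (3,2)

Answer: ......
..W...
.BWB..
.BWW..
B.W...
.W....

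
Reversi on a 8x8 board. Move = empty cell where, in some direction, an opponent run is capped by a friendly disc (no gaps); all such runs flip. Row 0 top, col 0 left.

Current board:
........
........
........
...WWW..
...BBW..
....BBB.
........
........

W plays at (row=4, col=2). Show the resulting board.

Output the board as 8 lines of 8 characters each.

Answer: ........
........
........
...WWW..
..WWWW..
....BBB.
........
........

Derivation:
Place W at (4,2); scan 8 dirs for brackets.
Dir NW: first cell '.' (not opp) -> no flip
Dir N: first cell '.' (not opp) -> no flip
Dir NE: first cell 'W' (not opp) -> no flip
Dir W: first cell '.' (not opp) -> no flip
Dir E: opp run (4,3) (4,4) capped by W -> flip
Dir SW: first cell '.' (not opp) -> no flip
Dir S: first cell '.' (not opp) -> no flip
Dir SE: first cell '.' (not opp) -> no flip
All flips: (4,3) (4,4)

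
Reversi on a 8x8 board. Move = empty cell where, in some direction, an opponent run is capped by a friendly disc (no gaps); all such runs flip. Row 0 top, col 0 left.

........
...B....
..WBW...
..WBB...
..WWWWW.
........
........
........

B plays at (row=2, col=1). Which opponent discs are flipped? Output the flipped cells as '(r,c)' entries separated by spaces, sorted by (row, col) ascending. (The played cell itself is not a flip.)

Answer: (2,2)

Derivation:
Dir NW: first cell '.' (not opp) -> no flip
Dir N: first cell '.' (not opp) -> no flip
Dir NE: first cell '.' (not opp) -> no flip
Dir W: first cell '.' (not opp) -> no flip
Dir E: opp run (2,2) capped by B -> flip
Dir SW: first cell '.' (not opp) -> no flip
Dir S: first cell '.' (not opp) -> no flip
Dir SE: opp run (3,2) (4,3), next='.' -> no flip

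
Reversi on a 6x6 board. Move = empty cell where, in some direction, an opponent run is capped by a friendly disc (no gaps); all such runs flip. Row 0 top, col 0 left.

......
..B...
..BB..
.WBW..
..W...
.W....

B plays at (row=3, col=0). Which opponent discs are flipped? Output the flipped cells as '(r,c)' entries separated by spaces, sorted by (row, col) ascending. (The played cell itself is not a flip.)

Answer: (3,1)

Derivation:
Dir NW: edge -> no flip
Dir N: first cell '.' (not opp) -> no flip
Dir NE: first cell '.' (not opp) -> no flip
Dir W: edge -> no flip
Dir E: opp run (3,1) capped by B -> flip
Dir SW: edge -> no flip
Dir S: first cell '.' (not opp) -> no flip
Dir SE: first cell '.' (not opp) -> no flip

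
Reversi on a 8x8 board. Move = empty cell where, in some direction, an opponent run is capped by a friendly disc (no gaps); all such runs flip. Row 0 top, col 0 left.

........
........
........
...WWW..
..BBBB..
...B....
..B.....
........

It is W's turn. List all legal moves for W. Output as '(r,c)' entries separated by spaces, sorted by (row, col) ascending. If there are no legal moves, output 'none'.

(3,1): no bracket -> illegal
(3,2): no bracket -> illegal
(3,6): no bracket -> illegal
(4,1): no bracket -> illegal
(4,6): no bracket -> illegal
(5,1): flips 1 -> legal
(5,2): flips 1 -> legal
(5,4): flips 1 -> legal
(5,5): flips 2 -> legal
(5,6): flips 1 -> legal
(6,1): no bracket -> illegal
(6,3): flips 2 -> legal
(6,4): no bracket -> illegal
(7,1): flips 3 -> legal
(7,2): no bracket -> illegal
(7,3): no bracket -> illegal

Answer: (5,1) (5,2) (5,4) (5,5) (5,6) (6,3) (7,1)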